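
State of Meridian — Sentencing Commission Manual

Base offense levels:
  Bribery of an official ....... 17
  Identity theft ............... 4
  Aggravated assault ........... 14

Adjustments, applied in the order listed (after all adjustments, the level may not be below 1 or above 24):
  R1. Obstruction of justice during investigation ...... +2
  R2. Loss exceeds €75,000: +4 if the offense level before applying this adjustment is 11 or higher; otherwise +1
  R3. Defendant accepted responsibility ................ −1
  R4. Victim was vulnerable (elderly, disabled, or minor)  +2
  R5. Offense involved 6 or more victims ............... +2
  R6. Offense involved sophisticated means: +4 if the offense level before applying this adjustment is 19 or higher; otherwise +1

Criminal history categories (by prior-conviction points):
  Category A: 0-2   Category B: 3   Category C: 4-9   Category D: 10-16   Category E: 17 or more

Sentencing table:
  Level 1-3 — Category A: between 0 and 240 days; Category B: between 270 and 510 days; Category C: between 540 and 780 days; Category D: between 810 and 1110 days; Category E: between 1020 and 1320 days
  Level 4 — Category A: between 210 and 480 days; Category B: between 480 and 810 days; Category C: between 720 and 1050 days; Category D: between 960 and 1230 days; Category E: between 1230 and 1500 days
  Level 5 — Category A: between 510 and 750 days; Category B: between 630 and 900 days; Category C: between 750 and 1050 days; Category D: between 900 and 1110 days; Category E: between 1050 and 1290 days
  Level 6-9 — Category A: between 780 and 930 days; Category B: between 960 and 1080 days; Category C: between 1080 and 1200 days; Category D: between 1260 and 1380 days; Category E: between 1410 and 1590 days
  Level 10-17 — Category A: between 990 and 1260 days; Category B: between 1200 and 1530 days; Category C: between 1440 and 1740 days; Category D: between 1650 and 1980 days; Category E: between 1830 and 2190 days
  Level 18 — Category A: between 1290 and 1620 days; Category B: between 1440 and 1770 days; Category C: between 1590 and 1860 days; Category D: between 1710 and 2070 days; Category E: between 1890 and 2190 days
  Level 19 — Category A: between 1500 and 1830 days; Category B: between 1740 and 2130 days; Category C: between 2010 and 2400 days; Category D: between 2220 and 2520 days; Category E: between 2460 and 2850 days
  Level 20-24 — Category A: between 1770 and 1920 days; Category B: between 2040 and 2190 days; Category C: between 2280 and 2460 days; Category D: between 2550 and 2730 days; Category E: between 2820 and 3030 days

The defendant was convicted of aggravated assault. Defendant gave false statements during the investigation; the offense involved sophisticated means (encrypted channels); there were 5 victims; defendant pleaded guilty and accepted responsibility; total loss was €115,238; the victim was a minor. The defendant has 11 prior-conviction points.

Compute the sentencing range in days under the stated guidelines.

Base offense level for aggravated assault: 14.
R1 applies: 14 + 2 = 16.
R2 applies (level before this adjustment is 16 ≥ 11, so +4): 16 + 4 = 20.
R3 applies: 20 − 1 = 19.
R4 applies: 19 + 2 = 21.
R6 applies (level before this adjustment is 21 ≥ 19, so +4): 21 + 4 = 25.
Level 25 exceeds the maximum of 24; capped at 24.
Final offense level: 24.
Criminal history: 11 prior points → Category D (10-16).
Level 24 falls in the 20-24 band.
Grid: Level 20-24 × Category D = 2550-2730 days.

2550-2730 days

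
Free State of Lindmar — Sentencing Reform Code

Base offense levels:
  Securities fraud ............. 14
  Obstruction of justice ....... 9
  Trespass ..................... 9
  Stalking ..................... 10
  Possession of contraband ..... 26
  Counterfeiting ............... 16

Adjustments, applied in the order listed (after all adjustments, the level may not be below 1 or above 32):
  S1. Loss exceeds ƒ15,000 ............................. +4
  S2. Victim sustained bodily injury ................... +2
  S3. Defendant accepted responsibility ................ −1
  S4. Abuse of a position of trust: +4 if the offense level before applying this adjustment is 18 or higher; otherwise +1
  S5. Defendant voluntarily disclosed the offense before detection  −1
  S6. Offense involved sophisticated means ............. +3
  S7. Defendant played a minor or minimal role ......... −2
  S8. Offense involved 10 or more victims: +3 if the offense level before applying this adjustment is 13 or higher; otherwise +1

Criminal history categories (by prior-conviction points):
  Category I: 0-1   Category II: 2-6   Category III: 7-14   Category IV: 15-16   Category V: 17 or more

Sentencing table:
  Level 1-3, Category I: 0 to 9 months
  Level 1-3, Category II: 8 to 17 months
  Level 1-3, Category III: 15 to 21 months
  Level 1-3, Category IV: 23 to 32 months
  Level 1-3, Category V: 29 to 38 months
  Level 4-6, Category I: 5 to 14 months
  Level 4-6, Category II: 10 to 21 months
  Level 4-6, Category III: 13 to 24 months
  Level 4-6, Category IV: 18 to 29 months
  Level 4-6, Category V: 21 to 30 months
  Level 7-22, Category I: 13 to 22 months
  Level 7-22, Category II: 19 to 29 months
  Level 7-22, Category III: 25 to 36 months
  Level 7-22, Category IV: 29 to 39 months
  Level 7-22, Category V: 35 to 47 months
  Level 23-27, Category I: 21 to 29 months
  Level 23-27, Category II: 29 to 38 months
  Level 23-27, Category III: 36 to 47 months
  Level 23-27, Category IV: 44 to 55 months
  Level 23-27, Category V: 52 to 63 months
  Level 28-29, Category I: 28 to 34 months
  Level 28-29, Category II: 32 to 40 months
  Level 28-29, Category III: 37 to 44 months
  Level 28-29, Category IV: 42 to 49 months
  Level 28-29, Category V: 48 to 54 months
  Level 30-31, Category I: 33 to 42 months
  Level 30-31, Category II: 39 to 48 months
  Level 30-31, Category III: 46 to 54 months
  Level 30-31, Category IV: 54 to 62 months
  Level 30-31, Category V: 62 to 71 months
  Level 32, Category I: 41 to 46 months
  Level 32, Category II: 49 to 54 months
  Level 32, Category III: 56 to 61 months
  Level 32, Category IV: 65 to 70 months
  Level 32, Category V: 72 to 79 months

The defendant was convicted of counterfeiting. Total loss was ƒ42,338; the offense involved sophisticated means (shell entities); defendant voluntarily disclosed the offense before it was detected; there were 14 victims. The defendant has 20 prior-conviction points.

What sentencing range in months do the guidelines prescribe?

Base offense level for counterfeiting: 16.
S1 applies: 16 + 4 = 20.
S3 does not apply.
S4 does not apply.
S5 applies: 20 − 1 = 19.
S6 applies: 19 + 3 = 22.
S8 applies (level before this adjustment is 22 ≥ 13, so +3): 22 + 3 = 25.
Final offense level: 25.
Criminal history: 20 prior points → Category V (17+).
Level 25 falls in the 23-27 band.
Grid: Level 23-27 × Category V = 52-63 months.

52-63 months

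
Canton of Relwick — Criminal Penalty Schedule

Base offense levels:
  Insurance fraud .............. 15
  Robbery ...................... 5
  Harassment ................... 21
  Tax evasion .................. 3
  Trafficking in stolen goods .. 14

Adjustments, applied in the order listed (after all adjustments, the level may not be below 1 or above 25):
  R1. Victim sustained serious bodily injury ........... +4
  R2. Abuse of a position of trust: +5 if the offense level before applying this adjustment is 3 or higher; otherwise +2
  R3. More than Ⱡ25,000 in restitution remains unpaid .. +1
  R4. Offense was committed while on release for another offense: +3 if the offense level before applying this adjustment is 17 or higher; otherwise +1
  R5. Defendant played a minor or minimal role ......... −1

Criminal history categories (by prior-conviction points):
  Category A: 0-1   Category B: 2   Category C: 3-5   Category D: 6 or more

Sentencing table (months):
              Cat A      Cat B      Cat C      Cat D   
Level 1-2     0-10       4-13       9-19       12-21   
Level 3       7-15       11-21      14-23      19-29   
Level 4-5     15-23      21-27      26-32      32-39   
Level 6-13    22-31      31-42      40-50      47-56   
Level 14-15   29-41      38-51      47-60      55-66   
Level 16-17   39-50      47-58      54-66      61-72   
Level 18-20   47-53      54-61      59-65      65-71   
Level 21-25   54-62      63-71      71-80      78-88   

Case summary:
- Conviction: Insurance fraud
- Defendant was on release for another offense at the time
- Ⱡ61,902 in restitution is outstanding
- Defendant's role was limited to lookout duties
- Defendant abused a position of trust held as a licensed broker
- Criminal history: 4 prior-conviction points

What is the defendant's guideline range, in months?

Base offense level for insurance fraud: 15.
R1 does not apply.
R2 applies (level before this adjustment is 15 ≥ 3, so +5): 15 + 5 = 20.
R3 applies: 20 + 1 = 21.
R4 applies (level before this adjustment is 21 ≥ 17, so +3): 21 + 3 = 24.
R5 applies: 24 − 1 = 23.
Final offense level: 23.
Criminal history: 4 prior points → Category C (3-5).
Level 23 falls in the 21-25 band.
Grid: Level 21-25 × Category C = 71-80 months.

71-80 months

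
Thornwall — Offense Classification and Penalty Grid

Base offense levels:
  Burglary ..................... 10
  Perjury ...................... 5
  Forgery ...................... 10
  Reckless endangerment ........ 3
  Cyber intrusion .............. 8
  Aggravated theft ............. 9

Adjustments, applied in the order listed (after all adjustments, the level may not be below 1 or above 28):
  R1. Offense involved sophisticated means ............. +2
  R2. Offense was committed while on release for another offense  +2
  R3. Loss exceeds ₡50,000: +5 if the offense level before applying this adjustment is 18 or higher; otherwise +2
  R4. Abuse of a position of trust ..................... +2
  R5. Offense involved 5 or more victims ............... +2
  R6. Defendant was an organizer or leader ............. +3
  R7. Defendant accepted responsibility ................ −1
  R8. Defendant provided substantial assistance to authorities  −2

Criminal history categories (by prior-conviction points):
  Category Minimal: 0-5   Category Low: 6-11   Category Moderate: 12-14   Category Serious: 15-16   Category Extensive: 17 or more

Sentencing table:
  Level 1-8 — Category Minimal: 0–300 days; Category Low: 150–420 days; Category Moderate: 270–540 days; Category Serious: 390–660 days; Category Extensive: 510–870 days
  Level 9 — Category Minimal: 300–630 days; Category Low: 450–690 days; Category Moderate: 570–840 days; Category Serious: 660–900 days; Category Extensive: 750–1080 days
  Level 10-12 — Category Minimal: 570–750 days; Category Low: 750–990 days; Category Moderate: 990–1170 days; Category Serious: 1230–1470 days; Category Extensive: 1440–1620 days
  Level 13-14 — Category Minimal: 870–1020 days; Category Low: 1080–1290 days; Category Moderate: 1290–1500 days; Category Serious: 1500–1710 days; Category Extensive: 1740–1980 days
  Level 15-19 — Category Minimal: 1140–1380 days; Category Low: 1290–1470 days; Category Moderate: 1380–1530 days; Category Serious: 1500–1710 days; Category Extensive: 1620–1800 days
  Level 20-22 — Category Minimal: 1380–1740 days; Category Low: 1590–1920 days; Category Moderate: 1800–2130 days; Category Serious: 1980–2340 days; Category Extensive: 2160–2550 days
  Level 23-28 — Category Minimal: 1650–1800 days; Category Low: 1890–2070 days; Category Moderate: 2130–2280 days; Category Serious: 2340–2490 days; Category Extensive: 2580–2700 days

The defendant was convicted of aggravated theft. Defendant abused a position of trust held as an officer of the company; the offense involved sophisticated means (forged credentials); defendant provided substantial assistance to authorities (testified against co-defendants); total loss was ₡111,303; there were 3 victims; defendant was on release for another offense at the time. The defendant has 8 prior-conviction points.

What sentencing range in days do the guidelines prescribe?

1290-1470 days

Base offense level for aggravated theft: 9.
R1 applies: 9 + 2 = 11.
R2 applies: 11 + 2 = 13.
R3 applies (level before this adjustment is 13 < 18, so +2): 13 + 2 = 15.
R4 applies: 15 + 2 = 17.
R6 does not apply.
R8 applies: 17 − 2 = 15.
Final offense level: 15.
Criminal history: 8 prior points → Category Low (6-11).
Level 15 falls in the 15-19 band.
Grid: Level 15-19 × Category Low = 1290-1470 days.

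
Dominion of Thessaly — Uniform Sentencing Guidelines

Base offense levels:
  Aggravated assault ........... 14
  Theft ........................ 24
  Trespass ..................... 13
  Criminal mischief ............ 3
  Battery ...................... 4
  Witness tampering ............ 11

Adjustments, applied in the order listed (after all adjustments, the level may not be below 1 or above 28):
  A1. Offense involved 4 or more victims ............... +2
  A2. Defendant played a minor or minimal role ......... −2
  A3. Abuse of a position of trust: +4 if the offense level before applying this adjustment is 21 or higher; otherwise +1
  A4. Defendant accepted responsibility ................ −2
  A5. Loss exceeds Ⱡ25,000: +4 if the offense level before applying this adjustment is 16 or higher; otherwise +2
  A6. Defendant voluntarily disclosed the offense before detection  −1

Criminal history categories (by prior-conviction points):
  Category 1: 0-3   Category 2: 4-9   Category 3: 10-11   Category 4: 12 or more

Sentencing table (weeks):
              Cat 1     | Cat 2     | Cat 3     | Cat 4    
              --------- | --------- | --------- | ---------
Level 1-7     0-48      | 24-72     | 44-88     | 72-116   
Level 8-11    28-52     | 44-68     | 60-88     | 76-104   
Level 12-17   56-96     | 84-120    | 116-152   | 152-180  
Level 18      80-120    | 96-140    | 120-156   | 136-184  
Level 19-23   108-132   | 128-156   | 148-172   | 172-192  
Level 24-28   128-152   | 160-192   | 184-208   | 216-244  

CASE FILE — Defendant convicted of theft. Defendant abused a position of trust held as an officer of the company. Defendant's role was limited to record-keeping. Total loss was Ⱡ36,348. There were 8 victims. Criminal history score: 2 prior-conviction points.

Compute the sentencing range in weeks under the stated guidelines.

128-152 weeks

Base offense level for theft: 24.
A1 applies: 24 + 2 = 26.
A2 applies: 26 − 2 = 24.
A3 applies (level before this adjustment is 24 ≥ 21, so +4): 24 + 4 = 28.
A5 applies (level before this adjustment is 28 ≥ 16, so +4): 28 + 4 = 32.
Level 32 exceeds the maximum of 28; capped at 28.
Final offense level: 28.
Criminal history: 2 prior points → Category 1 (0-3).
Level 28 falls in the 24-28 band.
Grid: Level 24-28 × Category 1 = 128-152 weeks.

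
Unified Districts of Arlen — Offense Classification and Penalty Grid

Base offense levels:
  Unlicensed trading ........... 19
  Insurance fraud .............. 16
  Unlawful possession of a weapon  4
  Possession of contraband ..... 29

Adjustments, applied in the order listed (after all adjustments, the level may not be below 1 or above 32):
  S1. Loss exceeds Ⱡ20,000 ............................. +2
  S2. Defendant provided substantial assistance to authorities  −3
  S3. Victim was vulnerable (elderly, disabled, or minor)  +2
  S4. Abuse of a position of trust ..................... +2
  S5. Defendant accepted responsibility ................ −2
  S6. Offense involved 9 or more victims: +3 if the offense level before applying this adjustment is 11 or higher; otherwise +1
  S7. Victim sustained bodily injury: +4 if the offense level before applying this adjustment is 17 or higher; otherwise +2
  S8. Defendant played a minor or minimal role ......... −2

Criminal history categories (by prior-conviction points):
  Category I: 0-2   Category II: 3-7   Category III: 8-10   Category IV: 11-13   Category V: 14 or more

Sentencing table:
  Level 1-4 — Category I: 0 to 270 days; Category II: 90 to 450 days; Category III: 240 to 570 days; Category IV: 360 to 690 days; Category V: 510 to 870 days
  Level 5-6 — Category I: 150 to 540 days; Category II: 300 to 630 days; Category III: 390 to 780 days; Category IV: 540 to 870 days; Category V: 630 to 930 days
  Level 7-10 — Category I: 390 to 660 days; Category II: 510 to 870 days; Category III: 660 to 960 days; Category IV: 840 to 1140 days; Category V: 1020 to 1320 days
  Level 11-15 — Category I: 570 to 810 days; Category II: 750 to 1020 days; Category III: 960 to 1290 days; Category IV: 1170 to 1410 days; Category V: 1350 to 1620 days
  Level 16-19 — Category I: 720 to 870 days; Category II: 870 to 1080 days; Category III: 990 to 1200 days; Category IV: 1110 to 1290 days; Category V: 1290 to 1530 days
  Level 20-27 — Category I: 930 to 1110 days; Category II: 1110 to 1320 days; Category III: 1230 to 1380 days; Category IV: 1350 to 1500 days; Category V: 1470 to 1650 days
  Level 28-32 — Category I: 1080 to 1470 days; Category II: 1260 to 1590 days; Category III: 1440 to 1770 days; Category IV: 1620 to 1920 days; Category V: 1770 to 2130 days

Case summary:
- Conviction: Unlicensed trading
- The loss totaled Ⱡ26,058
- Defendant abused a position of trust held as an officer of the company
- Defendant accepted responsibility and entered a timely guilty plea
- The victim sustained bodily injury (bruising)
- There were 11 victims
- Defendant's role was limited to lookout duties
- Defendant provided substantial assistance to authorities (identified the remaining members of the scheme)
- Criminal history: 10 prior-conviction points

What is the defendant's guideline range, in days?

1230-1380 days

Base offense level for unlicensed trading: 19.
S1 applies: 19 + 2 = 21.
S2 applies: 21 − 3 = 18.
S3 does not apply.
S4 applies: 18 + 2 = 20.
S5 applies: 20 − 2 = 18.
S6 applies (level before this adjustment is 18 ≥ 11, so +3): 18 + 3 = 21.
S7 applies (level before this adjustment is 21 ≥ 17, so +4): 21 + 4 = 25.
S8 applies: 25 − 2 = 23.
Final offense level: 23.
Criminal history: 10 prior points → Category III (8-10).
Level 23 falls in the 20-27 band.
Grid: Level 20-27 × Category III = 1230-1380 days.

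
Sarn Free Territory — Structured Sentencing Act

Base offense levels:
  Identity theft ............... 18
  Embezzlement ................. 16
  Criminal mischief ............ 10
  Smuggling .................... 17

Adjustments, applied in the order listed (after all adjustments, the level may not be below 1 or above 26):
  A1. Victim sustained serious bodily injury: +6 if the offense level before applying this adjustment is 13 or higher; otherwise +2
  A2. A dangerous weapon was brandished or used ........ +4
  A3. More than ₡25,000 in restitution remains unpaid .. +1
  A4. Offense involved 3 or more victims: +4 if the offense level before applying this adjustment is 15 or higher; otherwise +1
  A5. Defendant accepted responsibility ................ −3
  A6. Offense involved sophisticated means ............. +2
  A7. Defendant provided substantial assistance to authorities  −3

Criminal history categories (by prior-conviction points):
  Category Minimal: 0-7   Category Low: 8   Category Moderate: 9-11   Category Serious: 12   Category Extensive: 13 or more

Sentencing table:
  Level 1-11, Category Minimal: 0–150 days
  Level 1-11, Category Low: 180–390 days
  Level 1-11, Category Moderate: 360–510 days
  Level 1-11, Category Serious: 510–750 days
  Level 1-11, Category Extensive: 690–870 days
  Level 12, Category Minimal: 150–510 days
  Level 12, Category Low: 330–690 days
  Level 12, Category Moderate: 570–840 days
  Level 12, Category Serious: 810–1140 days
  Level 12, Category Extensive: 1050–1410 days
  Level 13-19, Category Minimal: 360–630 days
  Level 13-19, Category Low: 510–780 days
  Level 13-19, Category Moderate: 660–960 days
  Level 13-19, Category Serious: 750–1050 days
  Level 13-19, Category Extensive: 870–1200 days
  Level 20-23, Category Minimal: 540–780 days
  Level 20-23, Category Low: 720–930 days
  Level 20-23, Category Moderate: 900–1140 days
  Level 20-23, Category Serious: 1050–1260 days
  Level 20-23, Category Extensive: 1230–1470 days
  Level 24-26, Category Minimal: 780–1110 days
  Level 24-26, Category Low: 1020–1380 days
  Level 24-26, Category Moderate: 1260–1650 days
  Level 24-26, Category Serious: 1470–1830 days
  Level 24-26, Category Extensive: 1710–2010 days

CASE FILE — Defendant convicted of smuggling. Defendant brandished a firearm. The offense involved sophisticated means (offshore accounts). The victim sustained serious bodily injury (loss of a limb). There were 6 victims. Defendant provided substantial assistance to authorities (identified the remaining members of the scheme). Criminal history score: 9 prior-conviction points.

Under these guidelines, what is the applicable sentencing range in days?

Base offense level for smuggling: 17.
A1 applies (level before this adjustment is 17 ≥ 13, so +6): 17 + 6 = 23.
A2 applies: 23 + 4 = 27.
A3 does not apply.
A4 applies (level before this adjustment is 27 ≥ 15, so +4): 27 + 4 = 31.
A6 applies: 31 + 2 = 33.
A7 applies: 33 − 3 = 30.
Level 30 exceeds the maximum of 26; capped at 26.
Final offense level: 26.
Criminal history: 9 prior points → Category Moderate (9-11).
Level 26 falls in the 24-26 band.
Grid: Level 24-26 × Category Moderate = 1260-1650 days.

1260-1650 days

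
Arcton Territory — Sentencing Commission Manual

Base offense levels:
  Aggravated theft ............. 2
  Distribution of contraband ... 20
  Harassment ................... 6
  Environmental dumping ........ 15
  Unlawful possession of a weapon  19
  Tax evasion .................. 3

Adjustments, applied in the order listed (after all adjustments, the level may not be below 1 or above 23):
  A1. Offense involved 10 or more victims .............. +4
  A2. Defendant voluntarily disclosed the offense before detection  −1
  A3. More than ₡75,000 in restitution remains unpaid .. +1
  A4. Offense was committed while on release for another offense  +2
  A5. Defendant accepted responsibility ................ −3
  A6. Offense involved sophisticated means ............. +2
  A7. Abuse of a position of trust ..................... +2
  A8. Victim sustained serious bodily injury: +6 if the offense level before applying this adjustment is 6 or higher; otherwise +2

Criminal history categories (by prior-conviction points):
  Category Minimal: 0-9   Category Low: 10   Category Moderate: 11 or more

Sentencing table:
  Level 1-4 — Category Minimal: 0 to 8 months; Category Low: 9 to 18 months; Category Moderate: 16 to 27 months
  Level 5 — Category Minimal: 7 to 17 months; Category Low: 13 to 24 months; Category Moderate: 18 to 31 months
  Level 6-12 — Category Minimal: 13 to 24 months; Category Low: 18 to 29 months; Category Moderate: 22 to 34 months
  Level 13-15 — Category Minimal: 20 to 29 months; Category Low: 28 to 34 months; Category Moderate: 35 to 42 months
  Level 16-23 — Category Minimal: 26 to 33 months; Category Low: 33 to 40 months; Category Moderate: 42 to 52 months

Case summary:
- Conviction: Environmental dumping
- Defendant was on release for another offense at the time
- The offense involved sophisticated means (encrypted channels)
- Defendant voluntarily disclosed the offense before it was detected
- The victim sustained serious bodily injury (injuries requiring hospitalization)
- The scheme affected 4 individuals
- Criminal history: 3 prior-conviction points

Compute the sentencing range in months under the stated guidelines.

26-33 months

Base offense level for environmental dumping: 15.
A1 does not apply.
A2 applies: 15 − 1 = 14.
A3 does not apply.
A4 applies: 14 + 2 = 16.
A6 applies: 16 + 2 = 18.
A7 does not apply.
A8 applies (level before this adjustment is 18 ≥ 6, so +6): 18 + 6 = 24.
Level 24 exceeds the maximum of 23; capped at 23.
Final offense level: 23.
Criminal history: 3 prior points → Category Minimal (0-9).
Level 23 falls in the 16-23 band.
Grid: Level 16-23 × Category Minimal = 26-33 months.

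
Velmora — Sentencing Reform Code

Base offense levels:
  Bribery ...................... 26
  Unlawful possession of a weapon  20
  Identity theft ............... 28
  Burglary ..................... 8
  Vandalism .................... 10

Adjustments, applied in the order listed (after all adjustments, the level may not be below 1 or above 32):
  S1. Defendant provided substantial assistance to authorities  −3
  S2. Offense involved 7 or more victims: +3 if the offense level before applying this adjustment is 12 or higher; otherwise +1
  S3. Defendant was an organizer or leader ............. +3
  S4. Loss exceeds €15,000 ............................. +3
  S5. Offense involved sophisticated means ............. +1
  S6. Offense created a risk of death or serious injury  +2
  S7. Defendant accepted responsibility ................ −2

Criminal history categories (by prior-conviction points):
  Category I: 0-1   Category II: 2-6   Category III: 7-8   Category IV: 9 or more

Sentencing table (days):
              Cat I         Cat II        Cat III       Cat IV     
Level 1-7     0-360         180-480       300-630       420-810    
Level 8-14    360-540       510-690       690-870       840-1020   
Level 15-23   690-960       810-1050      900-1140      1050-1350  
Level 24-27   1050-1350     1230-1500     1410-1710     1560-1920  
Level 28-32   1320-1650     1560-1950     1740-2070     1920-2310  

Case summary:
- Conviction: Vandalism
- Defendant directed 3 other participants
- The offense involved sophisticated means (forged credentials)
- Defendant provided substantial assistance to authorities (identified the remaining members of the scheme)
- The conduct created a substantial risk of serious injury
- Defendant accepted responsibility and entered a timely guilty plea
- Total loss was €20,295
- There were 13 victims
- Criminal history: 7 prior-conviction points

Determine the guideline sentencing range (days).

900-1140 days

Base offense level for vandalism: 10.
S1 applies: 10 − 3 = 7.
S2 applies (level before this adjustment is 7 < 12, so +1): 7 + 1 = 8.
S3 applies: 8 + 3 = 11.
S4 applies: 11 + 3 = 14.
S5 applies: 14 + 1 = 15.
S6 applies: 15 + 2 = 17.
S7 applies: 17 − 2 = 15.
Final offense level: 15.
Criminal history: 7 prior points → Category III (7-8).
Level 15 falls in the 15-23 band.
Grid: Level 15-23 × Category III = 900-1140 days.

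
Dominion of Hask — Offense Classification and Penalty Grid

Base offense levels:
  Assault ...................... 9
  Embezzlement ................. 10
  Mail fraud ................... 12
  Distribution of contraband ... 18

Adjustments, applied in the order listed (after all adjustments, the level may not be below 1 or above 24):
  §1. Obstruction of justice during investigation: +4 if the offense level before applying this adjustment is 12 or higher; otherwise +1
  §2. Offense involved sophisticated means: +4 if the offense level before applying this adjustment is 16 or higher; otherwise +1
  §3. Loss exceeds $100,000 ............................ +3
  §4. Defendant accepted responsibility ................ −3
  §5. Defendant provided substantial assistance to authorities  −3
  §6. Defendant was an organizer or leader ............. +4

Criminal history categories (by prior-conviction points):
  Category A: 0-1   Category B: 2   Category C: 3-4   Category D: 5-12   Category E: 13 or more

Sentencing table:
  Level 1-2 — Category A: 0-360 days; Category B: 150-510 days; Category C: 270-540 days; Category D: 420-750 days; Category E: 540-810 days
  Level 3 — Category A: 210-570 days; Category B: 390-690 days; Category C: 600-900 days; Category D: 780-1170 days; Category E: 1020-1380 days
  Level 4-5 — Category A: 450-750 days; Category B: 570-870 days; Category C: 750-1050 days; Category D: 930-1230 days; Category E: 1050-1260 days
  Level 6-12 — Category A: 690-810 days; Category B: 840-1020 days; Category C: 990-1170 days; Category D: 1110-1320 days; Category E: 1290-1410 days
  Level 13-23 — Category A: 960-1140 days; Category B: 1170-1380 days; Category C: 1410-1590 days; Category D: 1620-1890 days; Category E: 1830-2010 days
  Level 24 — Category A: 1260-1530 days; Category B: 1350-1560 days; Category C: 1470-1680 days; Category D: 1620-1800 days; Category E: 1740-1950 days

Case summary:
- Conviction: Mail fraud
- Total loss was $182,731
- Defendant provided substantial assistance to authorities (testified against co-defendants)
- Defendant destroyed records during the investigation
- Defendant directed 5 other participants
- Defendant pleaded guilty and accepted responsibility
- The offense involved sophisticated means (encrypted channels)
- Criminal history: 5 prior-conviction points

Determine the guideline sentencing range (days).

1620-1890 days

Base offense level for mail fraud: 12.
§1 applies (level before this adjustment is 12 ≥ 12, so +4): 12 + 4 = 16.
§2 applies (level before this adjustment is 16 ≥ 16, so +4): 16 + 4 = 20.
§3 applies: 20 + 3 = 23.
§4 applies: 23 − 3 = 20.
§5 applies: 20 − 3 = 17.
§6 applies: 17 + 4 = 21.
Final offense level: 21.
Criminal history: 5 prior points → Category D (5-12).
Level 21 falls in the 13-23 band.
Grid: Level 13-23 × Category D = 1620-1890 days.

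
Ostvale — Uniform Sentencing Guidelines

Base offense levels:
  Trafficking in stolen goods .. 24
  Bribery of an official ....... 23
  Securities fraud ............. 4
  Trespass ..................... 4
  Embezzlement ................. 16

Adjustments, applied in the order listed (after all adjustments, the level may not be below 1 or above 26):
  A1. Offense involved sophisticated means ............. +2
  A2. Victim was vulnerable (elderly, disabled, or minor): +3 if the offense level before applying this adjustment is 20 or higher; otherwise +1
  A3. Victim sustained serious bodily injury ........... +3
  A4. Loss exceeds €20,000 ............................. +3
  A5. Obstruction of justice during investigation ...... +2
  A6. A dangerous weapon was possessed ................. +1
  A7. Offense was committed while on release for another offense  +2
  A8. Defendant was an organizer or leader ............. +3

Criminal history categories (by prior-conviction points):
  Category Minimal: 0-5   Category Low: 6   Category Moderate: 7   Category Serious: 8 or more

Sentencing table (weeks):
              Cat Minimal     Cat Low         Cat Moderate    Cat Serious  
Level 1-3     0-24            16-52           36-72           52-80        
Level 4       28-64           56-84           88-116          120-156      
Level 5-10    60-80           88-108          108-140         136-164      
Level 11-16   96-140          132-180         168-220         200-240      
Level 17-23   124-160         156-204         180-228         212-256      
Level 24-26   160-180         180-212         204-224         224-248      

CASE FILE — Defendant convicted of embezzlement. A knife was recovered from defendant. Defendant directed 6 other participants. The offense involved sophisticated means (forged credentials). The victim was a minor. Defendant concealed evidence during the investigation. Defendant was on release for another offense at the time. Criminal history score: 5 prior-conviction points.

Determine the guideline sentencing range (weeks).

Base offense level for embezzlement: 16.
A1 applies: 16 + 2 = 18.
A2 applies (level before this adjustment is 18 < 20, so +1): 18 + 1 = 19.
A3 does not apply.
A5 applies: 19 + 2 = 21.
A6 applies: 21 + 1 = 22.
A7 applies: 22 + 2 = 24.
A8 applies: 24 + 3 = 27.
Level 27 exceeds the maximum of 26; capped at 26.
Final offense level: 26.
Criminal history: 5 prior points → Category Minimal (0-5).
Level 26 falls in the 24-26 band.
Grid: Level 24-26 × Category Minimal = 160-180 weeks.

160-180 weeks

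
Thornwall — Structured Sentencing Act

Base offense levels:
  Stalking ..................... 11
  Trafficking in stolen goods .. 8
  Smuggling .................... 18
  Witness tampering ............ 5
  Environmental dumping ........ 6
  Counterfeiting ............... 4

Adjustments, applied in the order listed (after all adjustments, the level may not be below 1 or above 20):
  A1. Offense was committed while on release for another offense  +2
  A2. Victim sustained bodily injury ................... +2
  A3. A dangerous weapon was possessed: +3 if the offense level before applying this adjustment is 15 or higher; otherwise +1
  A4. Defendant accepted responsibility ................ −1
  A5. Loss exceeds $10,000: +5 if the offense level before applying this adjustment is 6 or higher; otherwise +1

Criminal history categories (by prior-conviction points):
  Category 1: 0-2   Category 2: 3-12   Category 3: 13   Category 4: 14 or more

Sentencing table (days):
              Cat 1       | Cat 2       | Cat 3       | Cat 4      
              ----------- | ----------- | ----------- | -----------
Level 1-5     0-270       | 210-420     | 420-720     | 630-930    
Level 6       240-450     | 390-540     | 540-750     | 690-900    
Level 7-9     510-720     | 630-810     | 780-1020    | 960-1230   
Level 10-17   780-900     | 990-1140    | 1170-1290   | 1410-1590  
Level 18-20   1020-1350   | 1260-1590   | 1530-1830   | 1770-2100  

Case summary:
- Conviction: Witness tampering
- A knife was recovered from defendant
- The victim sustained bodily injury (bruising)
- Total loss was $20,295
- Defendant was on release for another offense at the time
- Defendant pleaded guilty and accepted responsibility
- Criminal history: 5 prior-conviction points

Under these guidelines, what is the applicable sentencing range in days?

Base offense level for witness tampering: 5.
A1 applies: 5 + 2 = 7.
A2 applies: 7 + 2 = 9.
A3 applies (level before this adjustment is 9 < 15, so +1): 9 + 1 = 10.
A4 applies: 10 − 1 = 9.
A5 applies (level before this adjustment is 9 ≥ 6, so +5): 9 + 5 = 14.
Final offense level: 14.
Criminal history: 5 prior points → Category 2 (3-12).
Level 14 falls in the 10-17 band.
Grid: Level 10-17 × Category 2 = 990-1140 days.

990-1140 days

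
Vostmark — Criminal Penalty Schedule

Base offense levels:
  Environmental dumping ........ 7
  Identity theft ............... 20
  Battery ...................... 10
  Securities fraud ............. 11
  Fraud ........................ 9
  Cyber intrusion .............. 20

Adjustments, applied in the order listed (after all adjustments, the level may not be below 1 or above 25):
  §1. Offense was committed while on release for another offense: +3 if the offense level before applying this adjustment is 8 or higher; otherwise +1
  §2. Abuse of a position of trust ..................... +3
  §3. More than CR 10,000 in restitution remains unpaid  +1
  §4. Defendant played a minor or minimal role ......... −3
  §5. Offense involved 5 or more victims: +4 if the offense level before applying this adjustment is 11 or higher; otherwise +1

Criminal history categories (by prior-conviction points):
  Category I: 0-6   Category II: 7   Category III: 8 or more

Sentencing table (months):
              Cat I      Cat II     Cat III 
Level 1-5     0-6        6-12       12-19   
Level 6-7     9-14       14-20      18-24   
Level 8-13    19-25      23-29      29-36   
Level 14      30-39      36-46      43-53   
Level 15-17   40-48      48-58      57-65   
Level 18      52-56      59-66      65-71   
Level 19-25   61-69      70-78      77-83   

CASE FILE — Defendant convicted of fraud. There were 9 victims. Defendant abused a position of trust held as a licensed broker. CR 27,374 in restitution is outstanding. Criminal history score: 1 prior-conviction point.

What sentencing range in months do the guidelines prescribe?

40-48 months

Base offense level for fraud: 9.
§2 applies: 9 + 3 = 12.
§3 applies: 12 + 1 = 13.
§4 does not apply.
§5 applies (level before this adjustment is 13 ≥ 11, so +4): 13 + 4 = 17.
Final offense level: 17.
Criminal history: 1 prior point → Category I (0-6).
Level 17 falls in the 15-17 band.
Grid: Level 15-17 × Category I = 40-48 months.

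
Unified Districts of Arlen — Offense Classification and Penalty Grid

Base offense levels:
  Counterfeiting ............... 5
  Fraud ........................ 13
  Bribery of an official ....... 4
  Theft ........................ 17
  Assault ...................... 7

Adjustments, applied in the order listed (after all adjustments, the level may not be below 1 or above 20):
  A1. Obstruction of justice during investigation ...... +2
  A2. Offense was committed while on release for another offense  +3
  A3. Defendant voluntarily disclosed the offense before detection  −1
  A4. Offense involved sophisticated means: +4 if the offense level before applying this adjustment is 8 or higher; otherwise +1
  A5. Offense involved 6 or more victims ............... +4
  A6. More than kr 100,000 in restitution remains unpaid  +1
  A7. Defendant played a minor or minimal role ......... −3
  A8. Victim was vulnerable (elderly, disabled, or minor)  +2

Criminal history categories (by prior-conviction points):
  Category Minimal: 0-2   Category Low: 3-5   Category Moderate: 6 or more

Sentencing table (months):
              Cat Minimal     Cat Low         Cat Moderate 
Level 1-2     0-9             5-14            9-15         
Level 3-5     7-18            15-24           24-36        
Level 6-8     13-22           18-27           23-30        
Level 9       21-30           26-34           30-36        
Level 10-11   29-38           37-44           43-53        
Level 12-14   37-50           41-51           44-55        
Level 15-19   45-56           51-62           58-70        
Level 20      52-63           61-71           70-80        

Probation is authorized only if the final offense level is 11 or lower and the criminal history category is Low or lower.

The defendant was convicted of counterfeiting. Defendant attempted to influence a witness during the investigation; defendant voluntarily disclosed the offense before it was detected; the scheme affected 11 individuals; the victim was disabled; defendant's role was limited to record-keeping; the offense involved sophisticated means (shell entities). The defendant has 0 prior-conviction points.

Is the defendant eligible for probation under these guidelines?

Yes

Base offense level for counterfeiting: 5.
A1 applies: 5 + 2 = 7.
A3 applies: 7 − 1 = 6.
A4 applies (level before this adjustment is 6 < 8, so +1): 6 + 1 = 7.
A5 applies: 7 + 4 = 11.
A6 does not apply.
A7 applies: 11 − 3 = 8.
A8 applies: 8 + 2 = 10.
Final offense level: 10.
Criminal history: 0 prior points → Category Minimal (0-2).
Level 10 falls in the 10-11 band.
Grid: Level 10-11 × Category Minimal = 29-38 months.
Probation check: level 10 ≤ 11 and category Minimal ≤ Low → eligible.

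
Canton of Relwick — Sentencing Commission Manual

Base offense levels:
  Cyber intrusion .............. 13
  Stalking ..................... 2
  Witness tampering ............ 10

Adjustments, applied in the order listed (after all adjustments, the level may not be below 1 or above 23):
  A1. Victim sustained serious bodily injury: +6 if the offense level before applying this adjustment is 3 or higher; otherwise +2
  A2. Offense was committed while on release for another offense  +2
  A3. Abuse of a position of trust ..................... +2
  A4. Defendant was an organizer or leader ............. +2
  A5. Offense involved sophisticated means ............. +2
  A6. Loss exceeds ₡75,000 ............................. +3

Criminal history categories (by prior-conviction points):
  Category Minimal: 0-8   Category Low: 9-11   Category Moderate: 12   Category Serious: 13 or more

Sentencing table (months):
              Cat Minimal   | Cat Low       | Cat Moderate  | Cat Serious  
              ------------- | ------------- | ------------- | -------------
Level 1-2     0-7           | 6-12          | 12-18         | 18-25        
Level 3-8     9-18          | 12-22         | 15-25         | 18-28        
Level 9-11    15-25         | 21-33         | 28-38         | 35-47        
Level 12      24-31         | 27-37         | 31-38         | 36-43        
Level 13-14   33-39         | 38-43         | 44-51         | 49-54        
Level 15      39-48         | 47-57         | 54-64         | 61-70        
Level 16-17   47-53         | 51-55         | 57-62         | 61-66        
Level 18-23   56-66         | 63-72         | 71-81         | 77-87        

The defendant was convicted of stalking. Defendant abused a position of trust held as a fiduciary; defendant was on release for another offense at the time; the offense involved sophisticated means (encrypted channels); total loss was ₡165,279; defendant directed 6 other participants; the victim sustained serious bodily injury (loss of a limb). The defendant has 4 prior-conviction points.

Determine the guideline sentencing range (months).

Base offense level for stalking: 2.
A1 applies (level before this adjustment is 2 < 3, so +2): 2 + 2 = 4.
A2 applies: 4 + 2 = 6.
A3 applies: 6 + 2 = 8.
A4 applies: 8 + 2 = 10.
A5 applies: 10 + 2 = 12.
A6 applies: 12 + 3 = 15.
Final offense level: 15.
Criminal history: 4 prior points → Category Minimal (0-8).
Level 15 falls in the 15 band.
Grid: Level 15 × Category Minimal = 39-48 months.

39-48 months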